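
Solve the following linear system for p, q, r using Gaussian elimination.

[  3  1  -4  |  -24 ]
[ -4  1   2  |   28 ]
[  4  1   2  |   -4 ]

(-4, 4, 4)

Forward elimination on [A|b]:
R2 <- R2 - (-4/3)*R1:  [     0    7/3  -10/3     -4 ]
R3 <- R3 - (4/3)*R1:  [    0  -1/3  22/3    28 ]
R3 <- R3 - (-1/7)*R2:  [     0      0   48/7  192/7 ]
Row echelon form:
[ 3    1     -4  |    -24 ]
[ 0  7/3  -10/3  |     -4 ]
[ 0    0   48/7  |  192/7 ]
Back-substitution:
r = (192/7) / (48/7) = 4
q = (-4 - (-10/3)*(4)) / (7/3) = 4
p = (-24 - (1)*(4) - (-4)*(4)) / 3 = -4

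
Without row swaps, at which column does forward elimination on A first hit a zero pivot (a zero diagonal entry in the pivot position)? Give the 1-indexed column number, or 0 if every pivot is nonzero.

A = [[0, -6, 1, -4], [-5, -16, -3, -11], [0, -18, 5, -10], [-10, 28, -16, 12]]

Naive forward elimination:
Pivot entry (1,1) is zero but row 2 has -5 in column 1 -> naive elimination stops; a row interchange (e.g. R1 <-> R2) would be required here.

first zero-pivot column = 1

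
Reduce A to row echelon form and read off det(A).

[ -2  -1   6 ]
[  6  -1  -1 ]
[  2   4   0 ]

Forward elimination:
R2 <- R2 - (-3)*R1:  [  0  -4  17 ]
R3 <- R3 - (-1)*R1:  [ 0  3  6 ]
R3 <- R3 - (-3/4)*R2:  [    0     0  75/4 ]
Upper-triangular form:
[ -2  -1     6 ]
[  0  -4    17 ]
[  0   0  75/4 ]
det(A) = (-1)^0 * (-2) * (-4) * (75/4) = 150  (0 row swaps -> sign +1)

det(A) = 150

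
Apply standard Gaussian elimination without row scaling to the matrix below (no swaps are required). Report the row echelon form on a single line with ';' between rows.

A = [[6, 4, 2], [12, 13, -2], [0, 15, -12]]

REF = [6 4 2; 0 5 -6; 0 0 6]

Forward elimination:
R2 <- R2 - (2)*R1:  [  0   5  -6 ]
R3 <- R3 - (3)*R2:  [ 0  0  6 ]
Row echelon form:
[ 6  4   2 ]
[ 0  5  -6 ]
[ 0  0   6 ]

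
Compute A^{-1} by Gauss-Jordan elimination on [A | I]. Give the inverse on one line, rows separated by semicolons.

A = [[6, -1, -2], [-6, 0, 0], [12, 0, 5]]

Gauss-Jordan on [A | I]:
R1 <- (1/6)*R1:  [    1  -1/6  -1/3  |   1/6     0     0 ]
R2 <- R2 - (-6)*R1:  [  0  -1  -2  |   1   1   0 ]
R3 <- R3 - (12)*R1:  [  0   2   9  |  -2   0   1 ]
R2 <- (1/-1)*R2:  [  0   1   2  |  -1  -1   0 ]
R1 <- R1 - (-1/6)*R2:  [    1     0     0  |     0  -1/6     0 ]
R3 <- R3 - (2)*R2:  [ 0  0  5  |  0  2  1 ]
R3 <- (1/5)*R3:  [   0    0    1  |    0  2/5  1/5 ]
R2 <- R2 - (2)*R3:  [    0     1     0  |    -1  -9/5  -2/5 ]
Right block of [I | A^{-1}] is the inverse:
[  0  -1/6     0 ]
[ -1  -9/5  -2/5 ]
[  0   2/5   1/5 ]

inverse = [0 -1/6 0; -1 -9/5 -2/5; 0 2/5 1/5]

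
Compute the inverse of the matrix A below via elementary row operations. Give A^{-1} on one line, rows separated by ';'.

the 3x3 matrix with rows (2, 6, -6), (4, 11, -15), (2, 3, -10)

inverse = [13/2 -21/5 12/5; -1 4/5 -3/5; 1 -3/5 1/5]

Gauss-Jordan on [A | I]:
R1 <- (1/2)*R1:  [   1    3   -3  |  1/2    0    0 ]
R2 <- R2 - (4)*R1:  [  0  -1  -3  |  -2   1   0 ]
R3 <- R3 - (2)*R1:  [  0  -3  -4  |  -1   0   1 ]
R2 <- (1/-1)*R2:  [  0   1   3  |   2  -1   0 ]
R1 <- R1 - (3)*R2:  [     1      0    -12  |  -11/2      3      0 ]
R3 <- R3 - (-3)*R2:  [  0   0   5  |   5  -3   1 ]
R3 <- (1/5)*R3:  [    0     0     1  |     1  -3/5   1/5 ]
R1 <- R1 - (-12)*R3:  [     1      0      0  |   13/2  -21/5   12/5 ]
R2 <- R2 - (3)*R3:  [    0     1     0  |    -1   4/5  -3/5 ]
Right block of [I | A^{-1}] is the inverse:
[ 13/2  -21/5  12/5 ]
[   -1    4/5  -3/5 ]
[    1   -3/5   1/5 ]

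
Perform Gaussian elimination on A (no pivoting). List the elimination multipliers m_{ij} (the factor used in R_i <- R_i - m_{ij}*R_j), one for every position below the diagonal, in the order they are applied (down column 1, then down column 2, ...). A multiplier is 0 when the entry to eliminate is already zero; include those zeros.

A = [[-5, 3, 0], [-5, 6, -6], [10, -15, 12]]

Forward elimination:
R2 <- R2 - (1)*R1:  [  0   3  -6 ]
R3 <- R3 - (-2)*R1:  [  0  -9  12 ]
R3 <- R3 - (-3)*R2:  [  0   0  -6 ]
Multipliers (in order of application): m_{21} = 1, m_{31} = -2, m_{32} = -3

multipliers: 1, -2, -3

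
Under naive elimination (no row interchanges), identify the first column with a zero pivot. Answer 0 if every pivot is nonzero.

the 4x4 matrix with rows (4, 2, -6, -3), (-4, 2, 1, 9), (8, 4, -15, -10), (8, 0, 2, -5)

Naive forward elimination:
R2 <- R2 - (-1)*R1:  [  0   4  -5   6 ]
R3 <- R3 - (2)*R1:  [  0   0  -3  -4 ]
R4 <- R4 - (2)*R1:  [  0  -4  14   1 ]
R4 <- R4 - (-1)*R2:  [ 0  0  9  7 ]
R4 <- R4 - (-3)*R3:  [  0   0   0  -5 ]
All pivots nonzero; naive elimination completes without hitting a zero pivot.

first zero-pivot column = 0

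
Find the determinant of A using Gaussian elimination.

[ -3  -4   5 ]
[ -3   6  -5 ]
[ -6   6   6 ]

det(A) = -300

Forward elimination:
R2 <- R2 - (1)*R1:  [   0   10  -10 ]
R3 <- R3 - (2)*R1:  [  0  14  -4 ]
R3 <- R3 - (7/5)*R2:  [  0   0  10 ]
Upper-triangular form:
[ -3  -4    5 ]
[  0  10  -10 ]
[  0   0   10 ]
det(A) = (-1)^0 * (-3) * (10) * (10) = -300  (0 row swaps -> sign +1)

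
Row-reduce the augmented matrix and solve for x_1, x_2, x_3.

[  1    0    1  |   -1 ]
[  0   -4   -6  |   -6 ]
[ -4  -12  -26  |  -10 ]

(0, 3, -1)

Forward elimination on [A|b]:
R3 <- R3 - (-4)*R1:  [   0  -12  -22  -14 ]
R3 <- R3 - (3)*R2:  [  0   0  -4   4 ]
Row echelon form:
[ 1   0   1  |  -1 ]
[ 0  -4  -6  |  -6 ]
[ 0   0  -4  |   4 ]
Back-substitution:
x_3 = (4) / -4 = -1
x_2 = (-6 - (-6)*(-1)) / -4 = 3
x_1 = (-1 - (1)*(-1)) / 1 = 0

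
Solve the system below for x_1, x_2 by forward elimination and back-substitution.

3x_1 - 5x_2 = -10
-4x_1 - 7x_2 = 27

(-5, -1)

Forward elimination on [A|b]:
R2 <- R2 - (-4/3)*R1:  [     0  -41/3   41/3 ]
Row echelon form:
[ 3     -5  |   -10 ]
[ 0  -41/3  |  41/3 ]
Back-substitution:
x_2 = (41/3) / (-41/3) = -1
x_1 = (-10 - (-5)*(-1)) / 3 = -5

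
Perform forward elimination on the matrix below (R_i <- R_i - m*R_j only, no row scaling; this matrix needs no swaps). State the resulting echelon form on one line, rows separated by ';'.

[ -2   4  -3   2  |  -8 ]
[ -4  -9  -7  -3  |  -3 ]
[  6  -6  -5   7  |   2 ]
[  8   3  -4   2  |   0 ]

Forward elimination:
R2 <- R2 - (2)*R1:  [   0  -17   -1   -7   13 ]
R3 <- R3 - (-3)*R1:  [   0    6  -14   13  -22 ]
R4 <- R4 - (-4)*R1:  [   0   19  -16   10  -32 ]
R3 <- R3 - (-6/17)*R2:  [       0        0  -244/17   179/17  -296/17 ]
R4 <- R4 - (-19/17)*R2:  [       0        0  -291/17    37/17  -297/17 ]
R4 <- R4 - (291/244)*R3:  [         0          0          0  -2533/244     201/61 ]
Row echelon form:
[ -2    4       -3          2  |       -8 ]
[  0  -17       -1         -7  |       13 ]
[  0    0  -244/17     179/17  |  -296/17 ]
[  0    0        0  -2533/244  |   201/61 ]

REF = [-2 4 -3 2 -8; 0 -17 -1 -7 13; 0 0 -244/17 179/17 -296/17; 0 0 0 -2533/244 201/61]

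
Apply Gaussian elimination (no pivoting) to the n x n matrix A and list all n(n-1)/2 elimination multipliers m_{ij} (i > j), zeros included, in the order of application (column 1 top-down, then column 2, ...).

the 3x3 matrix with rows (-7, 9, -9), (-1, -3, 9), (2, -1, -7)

multipliers: 1/7, -2/7, -11/30

Forward elimination:
R2 <- R2 - (1/7)*R1:  [     0  -30/7   72/7 ]
R3 <- R3 - (-2/7)*R1:  [     0   11/7  -67/7 ]
R3 <- R3 - (-11/30)*R2:  [     0      0  -29/5 ]
Multipliers (in order of application): m_{21} = 1/7, m_{31} = -2/7, m_{32} = -11/30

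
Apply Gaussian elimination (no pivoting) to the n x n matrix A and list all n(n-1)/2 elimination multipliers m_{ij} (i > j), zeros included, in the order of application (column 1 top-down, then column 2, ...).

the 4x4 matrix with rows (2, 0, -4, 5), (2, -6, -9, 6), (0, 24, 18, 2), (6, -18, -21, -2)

multipliers: 1, 0, 3, -4, 3, -3

Forward elimination:
R2 <- R2 - (1)*R1:  [  0  -6  -5   1 ]
R3: entry in column 1 is already 0 -> m_{31} = 0 (no row operation needed)
R4 <- R4 - (3)*R1:  [   0  -18   -9  -17 ]
R3 <- R3 - (-4)*R2:  [  0   0  -2   6 ]
R4 <- R4 - (3)*R2:  [   0    0    6  -20 ]
R4 <- R4 - (-3)*R3:  [  0   0   0  -2 ]
Multipliers (in order of application): m_{21} = 1, m_{31} = 0, m_{41} = 3, m_{32} = -4, m_{42} = 3, m_{43} = -3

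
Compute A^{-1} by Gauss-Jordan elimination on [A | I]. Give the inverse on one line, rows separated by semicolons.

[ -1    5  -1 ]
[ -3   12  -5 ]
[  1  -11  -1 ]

inverse = [-67/6 8/3 -13/6; -4/3 1/3 -1/3; 7/2 -1 1/2]

Gauss-Jordan on [A | I]:
R1 <- (1/-1)*R1:  [  1  -5   1  |  -1   0   0 ]
R2 <- R2 - (-3)*R1:  [  0  -3  -2  |  -3   1   0 ]
R3 <- R3 - (1)*R1:  [  0  -6  -2  |   1   0   1 ]
R2 <- (1/-3)*R2:  [    0     1   2/3  |     1  -1/3     0 ]
R1 <- R1 - (-5)*R2:  [    1     0  13/3  |     4  -5/3     0 ]
R3 <- R3 - (-6)*R2:  [  0   0   2  |   7  -2   1 ]
R3 <- (1/2)*R3:  [   0    0    1  |  7/2   -1  1/2 ]
R1 <- R1 - (13/3)*R3:  [     1      0      0  |  -67/6    8/3  -13/6 ]
R2 <- R2 - (2/3)*R3:  [    0     1     0  |  -4/3   1/3  -1/3 ]
Right block of [I | A^{-1}] is the inverse:
[ -67/6  8/3  -13/6 ]
[  -4/3  1/3   -1/3 ]
[   7/2   -1    1/2 ]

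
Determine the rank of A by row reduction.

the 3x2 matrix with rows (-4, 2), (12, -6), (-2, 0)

rank(A) = 2

Row reduction:
R2 <- R2 - (-3)*R1:  [ 0  0 ]
R3 <- R3 - (1/2)*R1:  [  0  -1 ]
R2 <-> R3   (pivot in column 2 was zero)
[ -4   2 ]
[  0  -1 ]
[  0   0 ]
Row echelon form:
[ -4   2 ]
[  0  -1 ]
[  0   0 ]
Nonzero rows / pivot columns: 2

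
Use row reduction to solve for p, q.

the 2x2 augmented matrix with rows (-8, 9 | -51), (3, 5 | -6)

(3, -3)

Forward elimination on [A|b]:
R2 <- R2 - (-3/8)*R1:  [      0    67/8  -201/8 ]
Row echelon form:
[ -8     9  |     -51 ]
[  0  67/8  |  -201/8 ]
Back-substitution:
q = (-201/8) / (67/8) = -3
p = (-51 - (9)*(-3)) / -8 = 3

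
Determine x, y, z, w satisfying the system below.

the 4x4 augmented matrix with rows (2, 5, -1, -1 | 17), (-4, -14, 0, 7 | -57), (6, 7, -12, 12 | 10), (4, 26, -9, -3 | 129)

(-5, 4, -4, -3)

Forward elimination on [A|b]:
R2 <- R2 - (-2)*R1:  [   0   -4   -2    5  -23 ]
R3 <- R3 - (3)*R1:  [   0   -8   -9   15  -41 ]
R4 <- R4 - (2)*R1:  [  0  16  -7  -1  95 ]
R3 <- R3 - (2)*R2:  [  0   0  -5   5   5 ]
R4 <- R4 - (-4)*R2:  [   0    0  -15   19    3 ]
R4 <- R4 - (3)*R3:  [   0    0    0    4  -12 ]
Row echelon form:
[ 2   5  -1  -1  |   17 ]
[ 0  -4  -2   5  |  -23 ]
[ 0   0  -5   5  |    5 ]
[ 0   0   0   4  |  -12 ]
Back-substitution:
w = (-12) / 4 = -3
z = (5 - (5)*(-3)) / -5 = -4
y = (-23 - (-2)*(-4) - (5)*(-3)) / -4 = 4
x = (17 - (5)*(4) - (-1)*(-4) - (-1)*(-3)) / 2 = -5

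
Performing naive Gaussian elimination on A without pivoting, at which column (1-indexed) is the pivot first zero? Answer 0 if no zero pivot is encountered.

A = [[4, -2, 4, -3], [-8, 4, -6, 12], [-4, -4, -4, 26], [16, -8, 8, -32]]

Naive forward elimination:
R2 <- R2 - (-2)*R1:  [ 0  0  2  6 ]
R3 <- R3 - (-1)*R1:  [  0  -6   0  23 ]
R4 <- R4 - (4)*R1:  [   0    0   -8  -20 ]
Matrix at this point:
[ 4  -2   4   -3 ]
[ 0   0   2    6 ]
[ 0  -6   0   23 ]
[ 0   0  -8  -20 ]
Pivot entry (2,2) is zero but row 3 has -6 in column 2 -> naive elimination stops; a row interchange (e.g. R2 <-> R3) would be required here.

first zero-pivot column = 2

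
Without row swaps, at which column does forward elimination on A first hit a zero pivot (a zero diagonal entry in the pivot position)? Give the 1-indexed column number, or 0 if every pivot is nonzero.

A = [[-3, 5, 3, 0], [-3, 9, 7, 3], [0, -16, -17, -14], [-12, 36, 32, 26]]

first zero-pivot column = 0

Naive forward elimination:
R2 <- R2 - (1)*R1:  [ 0  4  4  3 ]
R4 <- R4 - (4)*R1:  [  0  16  20  26 ]
R3 <- R3 - (-4)*R2:  [  0   0  -1  -2 ]
R4 <- R4 - (4)*R2:  [  0   0   4  14 ]
R4 <- R4 - (-4)*R3:  [ 0  0  0  6 ]
All pivots nonzero; naive elimination completes without hitting a zero pivot.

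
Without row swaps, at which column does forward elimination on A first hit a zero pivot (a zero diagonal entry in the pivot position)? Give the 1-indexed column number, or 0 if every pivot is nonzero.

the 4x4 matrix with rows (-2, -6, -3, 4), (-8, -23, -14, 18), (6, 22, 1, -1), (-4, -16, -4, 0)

first zero-pivot column = 3

Naive forward elimination:
R2 <- R2 - (4)*R1:  [  0   1  -2   2 ]
R3 <- R3 - (-3)*R1:  [  0   4  -8  11 ]
R4 <- R4 - (2)*R1:  [  0  -4   2  -8 ]
R3 <- R3 - (4)*R2:  [ 0  0  0  3 ]
R4 <- R4 - (-4)*R2:  [  0   0  -6   0 ]
Matrix at this point:
[ -2  -6  -3  4 ]
[  0   1  -2  2 ]
[  0   0   0  3 ]
[  0   0  -6  0 ]
Pivot entry (3,3) is zero but row 4 has -6 in column 3 -> naive elimination stops; a row interchange (e.g. R3 <-> R4) would be required here.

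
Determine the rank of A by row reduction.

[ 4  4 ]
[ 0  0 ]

rank(A) = 1

Row reduction:
Row echelon form:
[ 4  4 ]
[ 0  0 ]
Nonzero rows / pivot columns: 1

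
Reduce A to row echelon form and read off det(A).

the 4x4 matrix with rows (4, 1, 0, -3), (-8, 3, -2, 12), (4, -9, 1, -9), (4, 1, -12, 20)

Forward elimination:
R2 <- R2 - (-2)*R1:  [  0   5  -2   6 ]
R3 <- R3 - (1)*R1:  [   0  -10    1   -6 ]
R4 <- R4 - (1)*R1:  [   0    0  -12   23 ]
R3 <- R3 - (-2)*R2:  [  0   0  -3   6 ]
R4 <- R4 - (4)*R3:  [  0   0   0  -1 ]
Upper-triangular form:
[ 4  1   0  -3 ]
[ 0  5  -2   6 ]
[ 0  0  -3   6 ]
[ 0  0   0  -1 ]
det(A) = (-1)^0 * (4) * (5) * (-3) * (-1) = 60  (0 row swaps -> sign +1)

det(A) = 60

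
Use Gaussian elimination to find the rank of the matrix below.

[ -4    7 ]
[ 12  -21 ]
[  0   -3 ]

rank(A) = 2

Row reduction:
R2 <- R2 - (-3)*R1:  [ 0  0 ]
R2 <-> R3   (pivot in column 2 was zero)
[ -4   7 ]
[  0  -3 ]
[  0   0 ]
Row echelon form:
[ -4   7 ]
[  0  -3 ]
[  0   0 ]
Nonzero rows / pivot columns: 2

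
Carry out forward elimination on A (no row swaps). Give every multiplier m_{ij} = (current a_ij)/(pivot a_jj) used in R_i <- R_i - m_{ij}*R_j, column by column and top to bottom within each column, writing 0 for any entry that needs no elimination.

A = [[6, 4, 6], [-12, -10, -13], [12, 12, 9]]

multipliers: -2, 2, -2

Forward elimination:
R2 <- R2 - (-2)*R1:  [  0  -2  -1 ]
R3 <- R3 - (2)*R1:  [  0   4  -3 ]
R3 <- R3 - (-2)*R2:  [  0   0  -5 ]
Multipliers (in order of application): m_{21} = -2, m_{31} = 2, m_{32} = -2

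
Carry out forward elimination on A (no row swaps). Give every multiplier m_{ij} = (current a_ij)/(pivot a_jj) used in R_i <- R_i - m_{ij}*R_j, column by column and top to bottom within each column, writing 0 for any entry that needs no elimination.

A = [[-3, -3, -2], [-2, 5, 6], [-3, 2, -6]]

Forward elimination:
R2 <- R2 - (2/3)*R1:  [    0     7  22/3 ]
R3 <- R3 - (1)*R1:  [  0   5  -4 ]
R3 <- R3 - (5/7)*R2:  [       0        0  -194/21 ]
Multipliers (in order of application): m_{21} = 2/3, m_{31} = 1, m_{32} = 5/7

multipliers: 2/3, 1, 5/7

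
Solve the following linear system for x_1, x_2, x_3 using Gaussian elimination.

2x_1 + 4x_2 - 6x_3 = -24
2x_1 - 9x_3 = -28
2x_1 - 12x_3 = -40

(4, -2, 4)

Forward elimination on [A|b]:
R2 <- R2 - (1)*R1:  [  0  -4  -3  -4 ]
R3 <- R3 - (1)*R1:  [   0   -4   -6  -16 ]
R3 <- R3 - (1)*R2:  [   0    0   -3  -12 ]
Row echelon form:
[ 2   4  -6  |  -24 ]
[ 0  -4  -3  |   -4 ]
[ 0   0  -3  |  -12 ]
Back-substitution:
x_3 = (-12) / -3 = 4
x_2 = (-4 - (-3)*(4)) / -4 = -2
x_1 = (-24 - (4)*(-2) - (-6)*(4)) / 2 = 4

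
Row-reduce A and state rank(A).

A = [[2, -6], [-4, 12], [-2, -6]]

rank(A) = 2

Row reduction:
R2 <- R2 - (-2)*R1:  [ 0  0 ]
R3 <- R3 - (-1)*R1:  [   0  -12 ]
R2 <-> R3   (pivot in column 2 was zero)
[ 2   -6 ]
[ 0  -12 ]
[ 0    0 ]
Row echelon form:
[ 2   -6 ]
[ 0  -12 ]
[ 0    0 ]
Nonzero rows / pivot columns: 2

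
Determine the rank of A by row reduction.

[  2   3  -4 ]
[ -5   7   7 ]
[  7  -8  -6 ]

rank(A) = 3

Row reduction:
R2 <- R2 - (-5/2)*R1:  [    0  29/2    -3 ]
R3 <- R3 - (7/2)*R1:  [     0  -37/2      8 ]
R3 <- R3 - (-37/29)*R2:  [      0       0  121/29 ]
Row echelon form:
[ 2     3      -4 ]
[ 0  29/2      -3 ]
[ 0     0  121/29 ]
Nonzero rows / pivot columns: 3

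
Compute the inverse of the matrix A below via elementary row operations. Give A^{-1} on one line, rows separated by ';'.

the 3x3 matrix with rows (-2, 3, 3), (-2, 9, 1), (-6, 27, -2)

inverse = [-3/4 29/20 -2/5; -1/6 11/30 -1/15; 0 3/5 -1/5]

Gauss-Jordan on [A | I]:
R1 <- (1/-2)*R1:  [    1  -3/2  -3/2  |  -1/2     0     0 ]
R2 <- R2 - (-2)*R1:  [  0   6  -2  |  -1   1   0 ]
R3 <- R3 - (-6)*R1:  [   0   18  -11  |   -3    0    1 ]
R2 <- (1/6)*R2:  [    0     1  -1/3  |  -1/6   1/6     0 ]
R1 <- R1 - (-3/2)*R2:  [    1     0    -2  |  -3/4   1/4     0 ]
R3 <- R3 - (18)*R2:  [  0   0  -5  |   0  -3   1 ]
R3 <- (1/-5)*R3:  [    0     0     1  |     0   3/5  -1/5 ]
R1 <- R1 - (-2)*R3:  [     1      0      0  |   -3/4  29/20   -2/5 ]
R2 <- R2 - (-1/3)*R3:  [     0      1      0  |   -1/6  11/30  -1/15 ]
Right block of [I | A^{-1}] is the inverse:
[ -3/4  29/20   -2/5 ]
[ -1/6  11/30  -1/15 ]
[    0    3/5   -1/5 ]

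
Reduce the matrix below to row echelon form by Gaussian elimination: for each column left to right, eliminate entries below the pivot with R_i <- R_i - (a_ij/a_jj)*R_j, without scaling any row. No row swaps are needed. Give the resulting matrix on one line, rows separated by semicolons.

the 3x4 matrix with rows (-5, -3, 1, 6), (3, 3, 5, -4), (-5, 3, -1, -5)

Forward elimination:
R2 <- R2 - (-3/5)*R1:  [    0   6/5  28/5  -2/5 ]
R3 <- R3 - (1)*R1:  [   0    6   -2  -11 ]
R3 <- R3 - (5)*R2:  [   0    0  -30   -9 ]
Row echelon form:
[ -5   -3     1     6 ]
[  0  6/5  28/5  -2/5 ]
[  0    0   -30    -9 ]

REF = [-5 -3 1 6; 0 6/5 28/5 -2/5; 0 0 -30 -9]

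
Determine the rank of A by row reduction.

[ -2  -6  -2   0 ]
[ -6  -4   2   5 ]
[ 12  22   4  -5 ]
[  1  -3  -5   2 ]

Row reduction:
R2 <- R2 - (3)*R1:  [  0  14   8   5 ]
R3 <- R3 - (-6)*R1:  [   0  -14   -8   -5 ]
R4 <- R4 - (-1/2)*R1:  [  0  -6  -6   2 ]
R3 <- R3 - (-1)*R2:  [ 0  0  0  0 ]
R4 <- R4 - (-3/7)*R2:  [     0      0  -18/7   29/7 ]
R3 <-> R4   (pivot in column 3 was zero)
[ -2  -6     -2     0 ]
[  0  14      8     5 ]
[  0   0  -18/7  29/7 ]
[  0   0      0     0 ]
Row echelon form:
[ -2  -6     -2     0 ]
[  0  14      8     5 ]
[  0   0  -18/7  29/7 ]
[  0   0      0     0 ]
Nonzero rows / pivot columns: 3

rank(A) = 3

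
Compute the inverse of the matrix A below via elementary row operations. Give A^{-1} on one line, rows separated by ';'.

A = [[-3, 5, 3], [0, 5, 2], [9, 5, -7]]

Gauss-Jordan on [A | I]:
R1 <- (1/-3)*R1:  [    1  -5/3    -1  |  -1/3     0     0 ]
R3 <- R3 - (9)*R1:  [  0  20   2  |   3   0   1 ]
R2 <- (1/5)*R2:  [   0    1  2/5  |    0  1/5    0 ]
R1 <- R1 - (-5/3)*R2:  [    1     0  -1/3  |  -1/3   1/3     0 ]
R3 <- R3 - (20)*R2:  [  0   0  -6  |   3  -4   1 ]
R3 <- (1/-6)*R3:  [    0     0     1  |  -1/2   2/3  -1/6 ]
R1 <- R1 - (-1/3)*R3:  [     1      0      0  |   -1/2    5/9  -1/18 ]
R2 <- R2 - (2/5)*R3:  [     0      1      0  |    1/5  -1/15   1/15 ]
Right block of [I | A^{-1}] is the inverse:
[ -1/2    5/9  -1/18 ]
[  1/5  -1/15   1/15 ]
[ -1/2    2/3   -1/6 ]

inverse = [-1/2 5/9 -1/18; 1/5 -1/15 1/15; -1/2 2/3 -1/6]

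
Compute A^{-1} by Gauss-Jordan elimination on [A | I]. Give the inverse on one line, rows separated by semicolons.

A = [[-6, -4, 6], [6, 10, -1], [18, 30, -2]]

Gauss-Jordan on [A | I]:
R1 <- (1/-6)*R1:  [    1   2/3    -1  |  -1/6     0     0 ]
R2 <- R2 - (6)*R1:  [ 0  6  5  |  1  1  0 ]
R3 <- R3 - (18)*R1:  [  0  18  16  |   3   0   1 ]
R2 <- (1/6)*R2:  [   0    1  5/6  |  1/6  1/6    0 ]
R1 <- R1 - (2/3)*R2:  [     1      0  -14/9  |  -5/18   -1/9      0 ]
R3 <- R3 - (18)*R2:  [  0   0   1  |   0  -3   1 ]
R1 <- R1 - (-14/9)*R3:  [     1      0      0  |  -5/18  -43/9   14/9 ]
R2 <- R2 - (5/6)*R3:  [    0     1     0  |   1/6   8/3  -5/6 ]
Right block of [I | A^{-1}] is the inverse:
[ -5/18  -43/9  14/9 ]
[   1/6    8/3  -5/6 ]
[     0     -3     1 ]

inverse = [-5/18 -43/9 14/9; 1/6 8/3 -5/6; 0 -3 1]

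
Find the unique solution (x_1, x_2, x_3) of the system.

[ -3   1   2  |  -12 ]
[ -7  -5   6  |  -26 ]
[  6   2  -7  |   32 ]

(1, -1, -4)

Forward elimination on [A|b]:
R2 <- R2 - (7/3)*R1:  [     0  -22/3    4/3      2 ]
R3 <- R3 - (-2)*R1:  [  0   4  -3   8 ]
R3 <- R3 - (-6/11)*R2:  [      0       0  -25/11  100/11 ]
Row echelon form:
[ -3      1       2  |     -12 ]
[  0  -22/3     4/3  |       2 ]
[  0      0  -25/11  |  100/11 ]
Back-substitution:
x_3 = (100/11) / (-25/11) = -4
x_2 = (2 - (4/3)*(-4)) / (-22/3) = -1
x_1 = (-12 - (1)*(-1) - (2)*(-4)) / -3 = 1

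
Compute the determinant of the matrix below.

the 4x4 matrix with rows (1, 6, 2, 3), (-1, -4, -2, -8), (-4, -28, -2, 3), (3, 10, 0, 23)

Forward elimination:
R2 <- R2 - (-1)*R1:  [  0   2   0  -5 ]
R3 <- R3 - (-4)*R1:  [  0  -4   6  15 ]
R4 <- R4 - (3)*R1:  [  0  -8  -6  14 ]
R3 <- R3 - (-2)*R2:  [ 0  0  6  5 ]
R4 <- R4 - (-4)*R2:  [  0   0  -6  -6 ]
R4 <- R4 - (-1)*R3:  [  0   0   0  -1 ]
Upper-triangular form:
[ 1  6  2   3 ]
[ 0  2  0  -5 ]
[ 0  0  6   5 ]
[ 0  0  0  -1 ]
det(A) = (-1)^0 * (1) * (2) * (6) * (-1) = -12  (0 row swaps -> sign +1)

det(A) = -12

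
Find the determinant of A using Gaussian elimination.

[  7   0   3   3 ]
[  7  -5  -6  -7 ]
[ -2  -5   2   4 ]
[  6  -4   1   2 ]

det(A) = -156

Forward elimination:
R2 <- R2 - (1)*R1:  [   0   -5   -9  -10 ]
R3 <- R3 - (-2/7)*R1:  [    0    -5  20/7  34/7 ]
R4 <- R4 - (6/7)*R1:  [     0     -4  -11/7   -4/7 ]
R3 <- R3 - (1)*R2:  [     0      0   83/7  104/7 ]
R4 <- R4 - (4/5)*R2:  [      0       0  197/35    52/7 ]
R4 <- R4 - (197/415)*R3:  [       0        0        0  156/415 ]
Upper-triangular form:
[ 7   0     3        3 ]
[ 0  -5    -9      -10 ]
[ 0   0  83/7    104/7 ]
[ 0   0     0  156/415 ]
det(A) = (-1)^0 * (7) * (-5) * (83/7) * (156/415) = -156  (0 row swaps -> sign +1)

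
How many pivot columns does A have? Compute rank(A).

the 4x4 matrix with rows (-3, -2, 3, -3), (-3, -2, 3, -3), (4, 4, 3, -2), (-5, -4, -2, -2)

Row reduction:
R2 <- R2 - (1)*R1:  [ 0  0  0  0 ]
R3 <- R3 - (-4/3)*R1:  [   0  4/3    7   -6 ]
R4 <- R4 - (5/3)*R1:  [    0  -2/3    -7     3 ]
R2 <-> R3   (pivot in column 2 was zero)
[ -3    -2   3  -3 ]
[  0   4/3   7  -6 ]
[  0     0   0   0 ]
[  0  -2/3  -7   3 ]
R4 <- R4 - (-1/2)*R2:  [    0     0  -7/2     0 ]
R3 <-> R4   (pivot in column 3 was zero)
[ -3   -2     3  -3 ]
[  0  4/3     7  -6 ]
[  0    0  -7/2   0 ]
[  0    0     0   0 ]
Row echelon form:
[ -3   -2     3  -3 ]
[  0  4/3     7  -6 ]
[  0    0  -7/2   0 ]
[  0    0     0   0 ]
Nonzero rows / pivot columns: 3

rank(A) = 3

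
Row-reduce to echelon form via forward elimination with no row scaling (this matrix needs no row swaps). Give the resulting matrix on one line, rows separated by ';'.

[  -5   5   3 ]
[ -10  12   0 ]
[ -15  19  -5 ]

Forward elimination:
R2 <- R2 - (2)*R1:  [  0   2  -6 ]
R3 <- R3 - (3)*R1:  [   0    4  -14 ]
R3 <- R3 - (2)*R2:  [  0   0  -2 ]
Row echelon form:
[ -5  5   3 ]
[  0  2  -6 ]
[  0  0  -2 ]

REF = [-5 5 3; 0 2 -6; 0 0 -2]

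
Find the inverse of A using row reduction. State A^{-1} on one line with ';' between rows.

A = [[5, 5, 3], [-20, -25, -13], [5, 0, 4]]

Gauss-Jordan on [A | I]:
R1 <- (1/5)*R1:  [   1    1  3/5  |  1/5    0    0 ]
R2 <- R2 - (-20)*R1:  [  0  -5  -1  |   4   1   0 ]
R3 <- R3 - (5)*R1:  [  0  -5   1  |  -1   0   1 ]
R2 <- (1/-5)*R2:  [    0     1   1/5  |  -4/5  -1/5     0 ]
R1 <- R1 - (1)*R2:  [   1    0  2/5  |    1  1/5    0 ]
R3 <- R3 - (-5)*R2:  [  0   0   2  |  -5  -1   1 ]
R3 <- (1/2)*R3:  [    0     0     1  |  -5/2  -1/2   1/2 ]
R1 <- R1 - (2/5)*R3:  [    1     0     0  |     2   2/5  -1/5 ]
R2 <- R2 - (1/5)*R3:  [     0      1      0  |  -3/10  -1/10  -1/10 ]
Right block of [I | A^{-1}] is the inverse:
[     2    2/5   -1/5 ]
[ -3/10  -1/10  -1/10 ]
[  -5/2   -1/2    1/2 ]

inverse = [2 2/5 -1/5; -3/10 -1/10 -1/10; -5/2 -1/2 1/2]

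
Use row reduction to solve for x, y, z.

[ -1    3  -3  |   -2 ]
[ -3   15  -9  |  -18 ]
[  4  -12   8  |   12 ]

Forward elimination on [A|b]:
R2 <- R2 - (3)*R1:  [   0    6    0  -12 ]
R3 <- R3 - (-4)*R1:  [  0   0  -4   4 ]
Row echelon form:
[ -1  3  -3  |   -2 ]
[  0  6   0  |  -12 ]
[  0  0  -4  |    4 ]
Back-substitution:
z = (4) / -4 = -1
y = (-12) / 6 = -2
x = (-2 - (3)*(-2) - (-3)*(-1)) / -1 = -1

(-1, -2, -1)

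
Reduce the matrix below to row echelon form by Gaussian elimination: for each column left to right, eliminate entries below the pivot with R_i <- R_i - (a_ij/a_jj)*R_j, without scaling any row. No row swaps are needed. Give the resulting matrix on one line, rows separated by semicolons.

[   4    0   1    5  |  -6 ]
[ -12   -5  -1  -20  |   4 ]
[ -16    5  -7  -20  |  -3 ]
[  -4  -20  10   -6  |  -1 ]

Forward elimination:
R2 <- R2 - (-3)*R1:  [   0   -5    2   -5  -14 ]
R3 <- R3 - (-4)*R1:  [   0    5   -3    0  -27 ]
R4 <- R4 - (-1)*R1:  [   0  -20   11   -1   -7 ]
R3 <- R3 - (-1)*R2:  [   0    0   -1   -5  -41 ]
R4 <- R4 - (4)*R2:  [  0   0   3  19  49 ]
R4 <- R4 - (-3)*R3:  [   0    0    0    4  -74 ]
Row echelon form:
[ 4   0   1   5  |   -6 ]
[ 0  -5   2  -5  |  -14 ]
[ 0   0  -1  -5  |  -41 ]
[ 0   0   0   4  |  -74 ]

REF = [4 0 1 5 -6; 0 -5 2 -5 -14; 0 0 -1 -5 -41; 0 0 0 4 -74]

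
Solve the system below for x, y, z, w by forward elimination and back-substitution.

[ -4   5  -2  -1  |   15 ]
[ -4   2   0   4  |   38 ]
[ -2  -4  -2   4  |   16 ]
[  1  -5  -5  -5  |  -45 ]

(-5, 1, 3, 4)

Forward elimination on [A|b]:
R2 <- R2 - (1)*R1:  [  0  -3   2   5  23 ]
R3 <- R3 - (1/2)*R1:  [     0  -13/2     -1    9/2   17/2 ]
R4 <- R4 - (-1/4)*R1:  [      0   -15/4   -11/2   -21/4  -165/4 ]
R3 <- R3 - (13/6)*R2:  [      0       0   -16/3   -19/3  -124/3 ]
R4 <- R4 - (5/4)*R2:  [     0      0     -8  -23/2    -70 ]
R4 <- R4 - (3/2)*R3:  [  0   0   0  -2  -8 ]
Row echelon form:
[ -4   5     -2     -1  |      15 ]
[  0  -3      2      5  |      23 ]
[  0   0  -16/3  -19/3  |  -124/3 ]
[  0   0      0     -2  |      -8 ]
Back-substitution:
w = (-8) / -2 = 4
z = (-124/3 - (-19/3)*(4)) / (-16/3) = 3
y = (23 - (2)*(3) - (5)*(4)) / -3 = 1
x = (15 - (5)*(1) - (-2)*(3) - (-1)*(4)) / -4 = -5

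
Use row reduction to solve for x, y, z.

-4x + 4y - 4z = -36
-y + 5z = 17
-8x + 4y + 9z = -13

Forward elimination on [A|b]:
R3 <- R3 - (2)*R1:  [  0  -4  17  59 ]
R3 <- R3 - (4)*R2:  [  0   0  -3  -9 ]
Row echelon form:
[ -4   4  -4  |  -36 ]
[  0  -1   5  |   17 ]
[  0   0  -3  |   -9 ]
Back-substitution:
z = (-9) / -3 = 3
y = (17 - (5)*(3)) / -1 = -2
x = (-36 - (4)*(-2) - (-4)*(3)) / -4 = 4

(4, -2, 3)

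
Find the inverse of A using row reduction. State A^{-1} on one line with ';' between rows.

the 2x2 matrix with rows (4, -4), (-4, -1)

inverse = [1/20 -1/5; -1/5 -1/5]

Gauss-Jordan on [A | I]:
R1 <- (1/4)*R1:  [   1   -1  |  1/4    0 ]
R2 <- R2 - (-4)*R1:  [  0  -5  |   1   1 ]
R2 <- (1/-5)*R2:  [    0     1  |  -1/5  -1/5 ]
R1 <- R1 - (-1)*R2:  [    1     0  |  1/20  -1/5 ]
Right block of [I | A^{-1}] is the inverse:
[ 1/20  -1/5 ]
[ -1/5  -1/5 ]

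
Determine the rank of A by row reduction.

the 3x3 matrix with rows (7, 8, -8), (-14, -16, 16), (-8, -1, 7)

Row reduction:
R2 <- R2 - (-2)*R1:  [ 0  0  0 ]
R3 <- R3 - (-8/7)*R1:  [     0   57/7  -15/7 ]
R2 <-> R3   (pivot in column 2 was zero)
[ 7     8     -8 ]
[ 0  57/7  -15/7 ]
[ 0     0      0 ]
Row echelon form:
[ 7     8     -8 ]
[ 0  57/7  -15/7 ]
[ 0     0      0 ]
Nonzero rows / pivot columns: 2

rank(A) = 2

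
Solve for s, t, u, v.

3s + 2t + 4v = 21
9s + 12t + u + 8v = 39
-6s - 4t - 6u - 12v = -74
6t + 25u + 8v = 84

Forward elimination on [A|b]:
R2 <- R2 - (3)*R1:  [   0    6    1   -4  -24 ]
R3 <- R3 - (-2)*R1:  [   0    0   -6   -4  -32 ]
R4 <- R4 - (1)*R2:  [   0    0   24   12  108 ]
R4 <- R4 - (-4)*R3:  [   0    0    0   -4  -20 ]
Row echelon form:
[ 3  2   0   4  |   21 ]
[ 0  6   1  -4  |  -24 ]
[ 0  0  -6  -4  |  -32 ]
[ 0  0   0  -4  |  -20 ]
Back-substitution:
v = (-20) / -4 = 5
u = (-32 - (-4)*(5)) / -6 = 2
t = (-24 - (1)*(2) - (-4)*(5)) / 6 = -1
s = (21 - (2)*(-1) - (4)*(5)) / 3 = 1

(1, -1, 2, 5)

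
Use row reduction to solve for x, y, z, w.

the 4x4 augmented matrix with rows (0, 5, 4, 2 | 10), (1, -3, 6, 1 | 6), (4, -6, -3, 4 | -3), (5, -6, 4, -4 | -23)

(-3, 0, 1, 3)

Forward elimination on [A|b]:
R1 <-> R2   (pivot in column 1 was zero)
[ 1  -3   6   1    6 ]
[ 0   5   4   2   10 ]
[ 4  -6  -3   4   -3 ]
[ 5  -6   4  -4  -23 ]
R3 <- R3 - (4)*R1:  [   0    6  -27    0  -27 ]
R4 <- R4 - (5)*R1:  [   0    9  -26   -9  -53 ]
R3 <- R3 - (6/5)*R2:  [      0       0  -159/5   -12/5     -39 ]
R4 <- R4 - (9/5)*R2:  [      0       0  -166/5   -63/5     -71 ]
R4 <- R4 - (166/159)*R3:  [        0         0         0   -535/53  -1605/53 ]
Row echelon form:
[ 1  -3       6        1  |         6 ]
[ 0   5       4        2  |        10 ]
[ 0   0  -159/5    -12/5  |       -39 ]
[ 0   0       0  -535/53  |  -1605/53 ]
Back-substitution:
w = (-1605/53) / (-535/53) = 3
z = (-39 - (-12/5)*(3)) / (-159/5) = 1
y = (10 - (4)*(1) - (2)*(3)) / 5 = 0
x = (6 - (-3)*(0) - (6)*(1) - (1)*(3)) / 1 = -3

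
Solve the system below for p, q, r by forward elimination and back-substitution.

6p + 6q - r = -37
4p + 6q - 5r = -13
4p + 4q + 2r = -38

Forward elimination on [A|b]:
R2 <- R2 - (2/3)*R1:  [     0      2  -13/3   35/3 ]
R3 <- R3 - (2/3)*R1:  [     0      0    8/3  -40/3 ]
Row echelon form:
[ 6  6     -1  |    -37 ]
[ 0  2  -13/3  |   35/3 ]
[ 0  0    8/3  |  -40/3 ]
Back-substitution:
r = (-40/3) / (8/3) = -5
q = (35/3 - (-13/3)*(-5)) / 2 = -5
p = (-37 - (6)*(-5) - (-1)*(-5)) / 6 = -2

(-2, -5, -5)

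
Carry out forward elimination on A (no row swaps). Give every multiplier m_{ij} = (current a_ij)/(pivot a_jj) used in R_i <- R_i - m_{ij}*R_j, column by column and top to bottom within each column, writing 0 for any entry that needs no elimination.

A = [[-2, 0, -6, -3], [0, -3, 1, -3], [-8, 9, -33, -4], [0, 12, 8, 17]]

multipliers: 0, 4, 0, -3, -4, -2

Forward elimination:
R2: entry in column 1 is already 0 -> m_{21} = 0 (no row operation needed)
R3 <- R3 - (4)*R1:  [  0   9  -9   8 ]
R4: entry in column 1 is already 0 -> m_{41} = 0 (no row operation needed)
R3 <- R3 - (-3)*R2:  [  0   0  -6  -1 ]
R4 <- R4 - (-4)*R2:  [  0   0  12   5 ]
R4 <- R4 - (-2)*R3:  [ 0  0  0  3 ]
Multipliers (in order of application): m_{21} = 0, m_{31} = 4, m_{41} = 0, m_{32} = -3, m_{42} = -4, m_{43} = -2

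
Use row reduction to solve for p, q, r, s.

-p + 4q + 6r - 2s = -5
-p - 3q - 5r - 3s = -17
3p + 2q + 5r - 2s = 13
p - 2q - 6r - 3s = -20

Forward elimination on [A|b]:
R2 <- R2 - (1)*R1:  [   0   -7  -11   -1  -12 ]
R3 <- R3 - (-3)*R1:  [  0  14  23  -8  -2 ]
R4 <- R4 - (-1)*R1:  [   0    2    0   -5  -25 ]
R3 <- R3 - (-2)*R2:  [   0    0    1  -10  -26 ]
R4 <- R4 - (-2/7)*R2:  [      0       0   -22/7   -37/7  -199/7 ]
R4 <- R4 - (-22/7)*R3:  [      0       0       0  -257/7  -771/7 ]
Row echelon form:
[ -1   4    6      -2  |      -5 ]
[  0  -7  -11      -1  |     -12 ]
[  0   0    1     -10  |     -26 ]
[  0   0    0  -257/7  |  -771/7 ]
Back-substitution:
s = (-771/7) / (-257/7) = 3
r = (-26 - (-10)*(3)) / 1 = 4
q = (-12 - (-11)*(4) - (-1)*(3)) / -7 = -5
p = (-5 - (4)*(-5) - (6)*(4) - (-2)*(3)) / -1 = 3

(3, -5, 4, 3)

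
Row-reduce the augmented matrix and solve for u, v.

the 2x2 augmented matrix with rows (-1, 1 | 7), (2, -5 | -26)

(-3, 4)

Forward elimination on [A|b]:
R2 <- R2 - (-2)*R1:  [   0   -3  -12 ]
Row echelon form:
[ -1   1  |    7 ]
[  0  -3  |  -12 ]
Back-substitution:
v = (-12) / -3 = 4
u = (7 - (1)*(4)) / -1 = -3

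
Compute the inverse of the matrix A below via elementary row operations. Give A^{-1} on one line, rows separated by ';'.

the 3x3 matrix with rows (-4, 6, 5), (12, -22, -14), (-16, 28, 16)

Gauss-Jordan on [A | I]:
R1 <- (1/-4)*R1:  [    1  -3/2  -5/4  |  -1/4     0     0 ]
R2 <- R2 - (12)*R1:  [  0  -4   1  |   3   1   0 ]
R3 <- R3 - (-16)*R1:  [  0   4  -4  |  -4   0   1 ]
R2 <- (1/-4)*R2:  [    0     1  -1/4  |  -3/4  -1/4     0 ]
R1 <- R1 - (-3/2)*R2:  [     1      0  -13/8  |  -11/8   -3/8      0 ]
R3 <- R3 - (4)*R2:  [  0   0  -3  |  -1   1   1 ]
R3 <- (1/-3)*R3:  [    0     0     1  |   1/3  -1/3  -1/3 ]
R1 <- R1 - (-13/8)*R3:  [      1       0       0  |    -5/6  -11/12  -13/24 ]
R2 <- R2 - (-1/4)*R3:  [     0      1      0  |   -2/3   -1/3  -1/12 ]
Right block of [I | A^{-1}] is the inverse:
[ -5/6  -11/12  -13/24 ]
[ -2/3    -1/3   -1/12 ]
[  1/3    -1/3    -1/3 ]

inverse = [-5/6 -11/12 -13/24; -2/3 -1/3 -1/12; 1/3 -1/3 -1/3]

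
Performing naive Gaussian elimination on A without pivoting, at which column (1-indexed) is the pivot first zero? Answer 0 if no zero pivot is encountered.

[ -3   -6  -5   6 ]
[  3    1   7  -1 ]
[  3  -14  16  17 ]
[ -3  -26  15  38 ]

Naive forward elimination:
R2 <- R2 - (-1)*R1:  [  0  -5   2   5 ]
R3 <- R3 - (-1)*R1:  [   0  -20   11   23 ]
R4 <- R4 - (1)*R1:  [   0  -20   20   32 ]
R3 <- R3 - (4)*R2:  [ 0  0  3  3 ]
R4 <- R4 - (4)*R2:  [  0   0  12  12 ]
R4 <- R4 - (4)*R3:  [ 0  0  0  0 ]
Matrix at this point:
[ -3  -6  -5  6 ]
[  0  -5   2  5 ]
[  0   0   3  3 ]
[  0   0   0  0 ]
Pivot entry (4,4) in the last row is zero and there are no rows below to swap with -> zero pivot in column 4 (A is singular).

first zero-pivot column = 4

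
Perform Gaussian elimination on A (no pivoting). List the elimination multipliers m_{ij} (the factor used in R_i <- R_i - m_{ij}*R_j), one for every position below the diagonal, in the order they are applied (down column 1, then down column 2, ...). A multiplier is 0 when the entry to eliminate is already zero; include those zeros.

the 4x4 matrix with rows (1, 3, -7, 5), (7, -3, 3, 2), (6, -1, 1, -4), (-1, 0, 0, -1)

Forward elimination:
R2 <- R2 - (7)*R1:  [   0  -24   52  -33 ]
R3 <- R3 - (6)*R1:  [   0  -19   43  -34 ]
R4 <- R4 - (-1)*R1:  [  0   3  -7   4 ]
R3 <- R3 - (19/24)*R2:  [     0      0   11/6  -63/8 ]
R4 <- R4 - (-1/8)*R2:  [    0     0  -1/2  -1/8 ]
R4 <- R4 - (-3/11)*R3:  [      0       0       0  -25/11 ]
Multipliers (in order of application): m_{21} = 7, m_{31} = 6, m_{41} = -1, m_{32} = 19/24, m_{42} = -1/8, m_{43} = -3/11

multipliers: 7, 6, -1, 19/24, -1/8, -3/11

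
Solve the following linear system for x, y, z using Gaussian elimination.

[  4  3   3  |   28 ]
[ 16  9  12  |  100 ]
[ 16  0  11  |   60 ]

Forward elimination on [A|b]:
R2 <- R2 - (4)*R1:  [   0   -3    0  -12 ]
R3 <- R3 - (4)*R1:  [   0  -12   -1  -52 ]
R3 <- R3 - (4)*R2:  [  0   0  -1  -4 ]
Row echelon form:
[ 4   3   3  |   28 ]
[ 0  -3   0  |  -12 ]
[ 0   0  -1  |   -4 ]
Back-substitution:
z = (-4) / -1 = 4
y = (-12) / -3 = 4
x = (28 - (3)*(4) - (3)*(4)) / 4 = 1

(1, 4, 4)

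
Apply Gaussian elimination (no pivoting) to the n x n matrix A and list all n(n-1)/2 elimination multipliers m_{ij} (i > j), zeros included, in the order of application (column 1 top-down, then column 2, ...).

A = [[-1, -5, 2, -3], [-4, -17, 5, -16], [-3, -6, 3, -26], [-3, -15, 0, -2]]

Forward elimination:
R2 <- R2 - (4)*R1:  [  0   3  -3  -4 ]
R3 <- R3 - (3)*R1:  [   0    9   -3  -17 ]
R4 <- R4 - (3)*R1:  [  0   0  -6   7 ]
R3 <- R3 - (3)*R2:  [  0   0   6  -5 ]
R4: entry in column 2 is already 0 -> m_{42} = 0 (no row operation needed)
R4 <- R4 - (-1)*R3:  [ 0  0  0  2 ]
Multipliers (in order of application): m_{21} = 4, m_{31} = 3, m_{41} = 3, m_{32} = 3, m_{42} = 0, m_{43} = -1

multipliers: 4, 3, 3, 3, 0, -1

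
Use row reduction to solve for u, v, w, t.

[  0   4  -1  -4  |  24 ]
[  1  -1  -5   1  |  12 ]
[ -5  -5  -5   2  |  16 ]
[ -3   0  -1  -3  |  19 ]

(-3, 3, -4, -2)

Forward elimination on [A|b]:
R1 <-> R2   (pivot in column 1 was zero)
[  1  -1  -5   1  12 ]
[  0   4  -1  -4  24 ]
[ -5  -5  -5   2  16 ]
[ -3   0  -1  -3  19 ]
R3 <- R3 - (-5)*R1:  [   0  -10  -30    7   76 ]
R4 <- R4 - (-3)*R1:  [   0   -3  -16    0   55 ]
R3 <- R3 - (-5/2)*R2:  [     0      0  -65/2     -3    136 ]
R4 <- R4 - (-3/4)*R2:  [     0      0  -67/4     -3     73 ]
R4 <- R4 - (67/130)*R3:  [        0         0         0  -189/130    189/65 ]
Row echelon form:
[ 1  -1     -5         1  |      12 ]
[ 0   4     -1        -4  |      24 ]
[ 0   0  -65/2        -3  |     136 ]
[ 0   0      0  -189/130  |  189/65 ]
Back-substitution:
t = (189/65) / (-189/130) = -2
w = (136 - (-3)*(-2)) / (-65/2) = -4
v = (24 - (-1)*(-4) - (-4)*(-2)) / 4 = 3
u = (12 - (-1)*(3) - (-5)*(-4) - (1)*(-2)) / 1 = -3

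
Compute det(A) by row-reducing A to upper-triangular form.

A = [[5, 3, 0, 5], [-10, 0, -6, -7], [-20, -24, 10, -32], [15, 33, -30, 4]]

det(A) = 300

Forward elimination:
R2 <- R2 - (-2)*R1:  [  0   6  -6   3 ]
R3 <- R3 - (-4)*R1:  [   0  -12   10  -12 ]
R4 <- R4 - (3)*R1:  [   0   24  -30  -11 ]
R3 <- R3 - (-2)*R2:  [  0   0  -2  -6 ]
R4 <- R4 - (4)*R2:  [   0    0   -6  -23 ]
R4 <- R4 - (3)*R3:  [  0   0   0  -5 ]
Upper-triangular form:
[ 5  3   0   5 ]
[ 0  6  -6   3 ]
[ 0  0  -2  -6 ]
[ 0  0   0  -5 ]
det(A) = (-1)^0 * (5) * (6) * (-2) * (-5) = 300  (0 row swaps -> sign +1)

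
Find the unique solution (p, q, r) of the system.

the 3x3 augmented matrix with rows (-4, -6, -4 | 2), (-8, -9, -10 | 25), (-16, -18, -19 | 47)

(-5, 5, -3)

Forward elimination on [A|b]:
R2 <- R2 - (2)*R1:  [  0   3  -2  21 ]
R3 <- R3 - (4)*R1:  [  0   6  -3  39 ]
R3 <- R3 - (2)*R2:  [  0   0   1  -3 ]
Row echelon form:
[ -4  -6  -4  |   2 ]
[  0   3  -2  |  21 ]
[  0   0   1  |  -3 ]
Back-substitution:
r = (-3) / 1 = -3
q = (21 - (-2)*(-3)) / 3 = 5
p = (2 - (-6)*(5) - (-4)*(-3)) / -4 = -5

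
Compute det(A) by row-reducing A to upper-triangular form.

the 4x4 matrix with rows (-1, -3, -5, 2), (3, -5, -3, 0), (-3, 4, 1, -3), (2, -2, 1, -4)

det(A) = 96

Forward elimination:
R2 <- R2 - (-3)*R1:  [   0  -14  -18    6 ]
R3 <- R3 - (3)*R1:  [  0  13  16  -9 ]
R4 <- R4 - (-2)*R1:  [  0  -8  -9   0 ]
R3 <- R3 - (-13/14)*R2:  [     0      0   -5/7  -24/7 ]
R4 <- R4 - (4/7)*R2:  [     0      0    9/7  -24/7 ]
R4 <- R4 - (-9/5)*R3:  [     0      0      0  -48/5 ]
Upper-triangular form:
[ -1   -3    -5      2 ]
[  0  -14   -18      6 ]
[  0    0  -5/7  -24/7 ]
[  0    0     0  -48/5 ]
det(A) = (-1)^0 * (-1) * (-14) * (-5/7) * (-48/5) = 96  (0 row swaps -> sign +1)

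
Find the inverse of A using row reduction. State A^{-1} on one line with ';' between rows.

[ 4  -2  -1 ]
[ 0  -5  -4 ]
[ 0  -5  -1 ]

Gauss-Jordan on [A | I]:
R1 <- (1/4)*R1:  [    1  -1/2  -1/4  |   1/4     0     0 ]
R2 <- (1/-5)*R2:  [    0     1   4/5  |     0  -1/5     0 ]
R1 <- R1 - (-1/2)*R2:  [     1      0   3/20  |    1/4  -1/10      0 ]
R3 <- R3 - (-5)*R2:  [  0   0   3  |   0  -1   1 ]
R3 <- (1/3)*R3:  [    0     0     1  |     0  -1/3   1/3 ]
R1 <- R1 - (3/20)*R3:  [     1      0      0  |    1/4  -1/20  -1/20 ]
R2 <- R2 - (4/5)*R3:  [     0      1      0  |      0   1/15  -4/15 ]
Right block of [I | A^{-1}] is the inverse:
[ 1/4  -1/20  -1/20 ]
[   0   1/15  -4/15 ]
[   0   -1/3    1/3 ]

inverse = [1/4 -1/20 -1/20; 0 1/15 -4/15; 0 -1/3 1/3]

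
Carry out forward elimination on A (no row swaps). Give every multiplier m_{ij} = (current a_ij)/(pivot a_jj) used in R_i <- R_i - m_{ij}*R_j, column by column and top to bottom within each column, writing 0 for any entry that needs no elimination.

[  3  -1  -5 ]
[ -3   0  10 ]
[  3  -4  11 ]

Forward elimination:
R2 <- R2 - (-1)*R1:  [  0  -1   5 ]
R3 <- R3 - (1)*R1:  [  0  -3  16 ]
R3 <- R3 - (3)*R2:  [ 0  0  1 ]
Multipliers (in order of application): m_{21} = -1, m_{31} = 1, m_{32} = 3

multipliers: -1, 1, 3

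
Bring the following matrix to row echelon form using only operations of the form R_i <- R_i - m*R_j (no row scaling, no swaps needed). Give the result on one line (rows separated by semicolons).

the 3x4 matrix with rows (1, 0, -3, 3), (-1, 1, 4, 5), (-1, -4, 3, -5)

REF = [1 0 -3 3; 0 1 1 8; 0 0 4 30]

Forward elimination:
R2 <- R2 - (-1)*R1:  [ 0  1  1  8 ]
R3 <- R3 - (-1)*R1:  [  0  -4   0  -2 ]
R3 <- R3 - (-4)*R2:  [  0   0   4  30 ]
Row echelon form:
[ 1  0  -3   3 ]
[ 0  1   1   8 ]
[ 0  0   4  30 ]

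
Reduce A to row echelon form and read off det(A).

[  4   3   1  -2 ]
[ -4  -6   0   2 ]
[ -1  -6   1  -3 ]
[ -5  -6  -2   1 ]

det(A) = 54

Forward elimination:
R2 <- R2 - (-1)*R1:  [  0  -3   1   0 ]
R3 <- R3 - (-1/4)*R1:  [     0  -21/4    5/4   -7/2 ]
R4 <- R4 - (-5/4)*R1:  [    0  -9/4  -3/4  -3/2 ]
R3 <- R3 - (7/4)*R2:  [    0     0  -1/2  -7/2 ]
R4 <- R4 - (3/4)*R2:  [    0     0  -3/2  -3/2 ]
R4 <- R4 - (3)*R3:  [ 0  0  0  9 ]
Upper-triangular form:
[ 4   3     1    -2 ]
[ 0  -3     1     0 ]
[ 0   0  -1/2  -7/2 ]
[ 0   0     0     9 ]
det(A) = (-1)^0 * (4) * (-3) * (-1/2) * (9) = 54  (0 row swaps -> sign +1)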